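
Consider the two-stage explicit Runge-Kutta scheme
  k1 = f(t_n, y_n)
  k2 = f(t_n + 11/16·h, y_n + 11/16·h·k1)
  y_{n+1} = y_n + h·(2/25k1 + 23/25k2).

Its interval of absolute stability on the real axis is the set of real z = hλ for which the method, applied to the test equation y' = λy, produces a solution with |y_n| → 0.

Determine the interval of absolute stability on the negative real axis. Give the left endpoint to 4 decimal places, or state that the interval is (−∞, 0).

Set f=λy, z=hλ:
  k1=λy_n ⇒ h·k1=z·y_n;  k2=λ(1+11/16z)y_n ⇒ h·k2=z(1+11/16z)y_n
  y_{n+1}/y_n = 1 + 2/25z + 23/25z(1+11/16z) = 1 + z + 253/400z²
  Hence R(z) = 1 + z + 253/400z².

Boundary: |R(x)|=1, x<0.
x=-0.98: |R|=0.6275
R=1: x+253/400x²=0 ⇒ x=−400/253=-1.5810; min R=1−1/(4·253/400)=0.6047>−1
Confirm numerically:
  x=-1.184: |R|=0.70267 <1
  x=-0.837: |R|=0.60611 <1
  x=-0.824: |R|=0.60545 <1
  x=-2.021: |R|=1.56241 >1
  x=-1.972: |R|=1.48766 >1
  x=-1.676: |R|=1.10068 >1
Interval (-1.5810, 0).

(-1.5810, 0).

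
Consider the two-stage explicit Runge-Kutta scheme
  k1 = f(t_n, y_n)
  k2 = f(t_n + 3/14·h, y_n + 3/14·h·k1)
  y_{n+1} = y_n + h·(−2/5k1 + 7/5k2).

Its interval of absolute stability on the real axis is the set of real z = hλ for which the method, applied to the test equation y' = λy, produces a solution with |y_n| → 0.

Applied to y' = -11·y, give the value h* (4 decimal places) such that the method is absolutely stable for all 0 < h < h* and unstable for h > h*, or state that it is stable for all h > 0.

(-3.3333,0); λ=-11 ⇒ h* = (10/3)/11 = 0.3030.

Set f=λy, z=hλ:
  k1=λy_n ⇒ h·k1=z·y_n;  k2=λ(1+3/14z)y_n ⇒ h·k2=z(1+3/14z)y_n
  y_{n+1}/y_n = 1 − 2/5z + 7/5z(1+3/14z) = 1 + z + 3/10z²
  R(z) = 1 + z + 3/10z².

Need |R(x)|<1, x<0.
x=-0.38: |R|=0.6633
R=1: x+3/10x²=0 ⇒ x=−10/3=-3.3333; min R=1−1/(4·3/10)=0.1667>−1
Confirm numerically:
  x=-2.767: |R|=0.52989 <1
  x=-2.534: |R|=0.39235 <1
  x=-2.255: |R|=0.27051 <1
  x=-1.805: |R|=0.17241 <1
  x=-3.710: |R|=1.41923 >1
  x=-3.396: |R|=1.06384 >1
  x=-3.364: |R|=1.03095 >1
Interval (-3.3333, 0).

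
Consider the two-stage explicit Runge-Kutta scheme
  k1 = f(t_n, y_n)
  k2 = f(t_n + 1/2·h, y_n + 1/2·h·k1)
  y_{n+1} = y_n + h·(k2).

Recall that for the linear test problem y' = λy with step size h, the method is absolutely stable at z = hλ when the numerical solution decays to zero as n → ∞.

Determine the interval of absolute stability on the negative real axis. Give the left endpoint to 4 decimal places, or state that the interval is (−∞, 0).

Test eqn y'=λy, z=hλ:
  k1=λy_n ⇒ h·k1=z·y_n;  k2=λ(1+1/2z)y_n ⇒ h·k2=z(1+1/2z)y_n
  y_{n+1}/y_n = 1 + z(1+1/2z) = 1 + z + 1/2z²
  ⇒ R(z) = 1 + z + 1/2z².

Find x<0 with |R(x)|<1.
x=-1.07: |R|=0.5025
R=1: x+1/2x²=0 ⇒ x=−2=-2.0000; min R=1−1/(4·1/2)=0.5000>−1
Confirm numerically:
  x=-1.846: |R|=0.85786 <1
  x=-0.918: |R|=0.50336 <1
  x=-0.833: |R|=0.51394 <1
  x=-2.545: |R|=1.69351 >1
  x=-2.355: |R|=1.41801 >1
Interval (-2.0000, 0).

(-2.0000, 0).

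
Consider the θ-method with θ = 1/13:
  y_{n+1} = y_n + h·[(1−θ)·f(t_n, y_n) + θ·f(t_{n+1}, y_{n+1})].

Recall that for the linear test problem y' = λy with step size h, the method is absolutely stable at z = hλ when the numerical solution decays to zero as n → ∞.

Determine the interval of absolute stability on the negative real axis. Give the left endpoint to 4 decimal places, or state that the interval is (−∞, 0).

Set f=λy, z=hλ:
  y_{n+1} = y_n + z·[12/13·y_n + 1/13·y_{n+1}] ⇒ (1 − 1/13z)y_{n+1} = (1 + 12/13z)y_n
  R(z) = (1 + 12/13z)/(1 − 1/13z).

Find x<0 with |R(x)|<1.
x=-0.84: |R|=0.2110
R=−1: 1+12/13x = −1+1/13x ⇒ -11/13x=2 ⇒ x=2/(-11/13)=-2.3636
Confirm numerically:
  x=-2.145: |R|=0.84120 <1
  x=-2.121: |R|=0.82349 <1
  x=-1.423: |R|=0.28260 <1
  x=-2.512: |R|=1.10521 >1
  x=-2.423: |R|=1.04234 >1
Interval (-2.3636, 0).

z∈(-2.3636,0).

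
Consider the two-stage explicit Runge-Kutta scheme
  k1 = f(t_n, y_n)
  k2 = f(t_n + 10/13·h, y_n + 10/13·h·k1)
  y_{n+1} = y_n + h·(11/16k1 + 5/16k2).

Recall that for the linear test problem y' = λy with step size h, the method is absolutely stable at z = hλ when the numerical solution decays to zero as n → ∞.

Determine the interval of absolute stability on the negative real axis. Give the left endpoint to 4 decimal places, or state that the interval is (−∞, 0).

With y'=λy (z=hλ):
  k1=λy_n ⇒ h·k1=z·y_n;  k2=λ(1+10/13z)y_n ⇒ h·k2=z(1+10/13z)y_n
  y_{n+1}/y_n = 1 + 11/16z + 5/16z(1+10/13z) = 1 + z + 25/104z²
  Hence R(z) = 1 + z + 25/104z².

Find x<0 with |R(x)|<1.
x=-1.7: |R|=0.0053
R=1: x+25/104x²=0 ⇒ x=−104/25=-4.1600; min R=1−1/(4·25/104)=-0.0400>−1
Confirm numerically:
  x=-3.497: |R|=0.44267 <1
  x=-2.464: |R|=0.00455 <1
  x=-2.434: |R|=0.00988 <1
  x=-4.590: |R|=1.47445 >1
  x=-4.578: |R|=1.46000 >1
  x=-4.336: |R|=1.18345 >1
So |R|<1 on (-4.1600, 0).

(-4.1600, 0).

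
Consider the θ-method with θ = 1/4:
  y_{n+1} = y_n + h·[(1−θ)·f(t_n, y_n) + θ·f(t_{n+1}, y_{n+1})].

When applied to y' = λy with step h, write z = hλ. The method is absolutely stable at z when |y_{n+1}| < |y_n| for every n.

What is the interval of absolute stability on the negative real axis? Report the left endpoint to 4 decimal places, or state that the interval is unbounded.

(-4.0000, 0).

Test eqn y'=λy, z=hλ:
  y_{n+1} = y_n + z·[3/4·y_n + 1/4·y_{n+1}] ⇒ (1 − 1/4z)y_{n+1} = (1 + 3/4z)y_n
  so R(z) = (1 + 3/4z)/(1 − 1/4z).

Boundary: |R(x)|=1, x<0.
x=-1.58: |R|=0.1326
R=−1: 1+3/4x = −1+1/4x ⇒ -1/2x=2 ⇒ x=2/(-1/2)=-4.0000
Confirm numerically:
  x=-3.947: |R|=0.98666 <1
  x=-3.152: |R|=0.76286 <1
  x=-2.595: |R|=0.57392 <1
  x=-4.568: |R|=1.13259 >1
  x=-4.177: |R|=1.04329 >1
  x=-4.137: |R|=1.03367 >1
Stable set (-4.0000, 0).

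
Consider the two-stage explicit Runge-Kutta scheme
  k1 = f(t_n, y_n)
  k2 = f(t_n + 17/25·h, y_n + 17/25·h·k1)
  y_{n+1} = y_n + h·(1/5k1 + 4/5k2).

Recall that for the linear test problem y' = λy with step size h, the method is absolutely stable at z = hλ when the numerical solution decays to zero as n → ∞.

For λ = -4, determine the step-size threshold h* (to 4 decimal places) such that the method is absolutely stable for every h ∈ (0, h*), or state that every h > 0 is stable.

(-1.8382,0); λ=-4 ⇒ h* = (125/68)/4 = 0.4596.

On y'=λy, z=hλ:
  k1=λy_n ⇒ h·k1=z·y_n;  k2=λ(1+17/25z)y_n ⇒ h·k2=z(1+17/25z)y_n
  y_{n+1}/y_n = 1 + 1/5z + 4/5z(1+17/25z) = 1 + z + 68/125z²
  so R(z) = 1 + z + 68/125z².

Find x<0 with |R(x)|<1.
x=-0.92: |R|=0.5404
R=1: x+68/125x²=0 ⇒ x=−125/68=-1.8382; min R=1−1/(4·68/125)=0.5404>−1
Confirm numerically:
  x=-1.710: |R|=0.88071 <1
  x=-1.627: |R|=0.81304 <1
  x=-1.571: |R|=0.77161 <1
  x=-1.535: |R|=0.74679 <1
  x=-2.435: |R|=1.79050 >1
  x=-2.356: |R|=1.66360 >1
  x=-2.234: |R|=1.48097 >1
Stable set (-1.8382, 0).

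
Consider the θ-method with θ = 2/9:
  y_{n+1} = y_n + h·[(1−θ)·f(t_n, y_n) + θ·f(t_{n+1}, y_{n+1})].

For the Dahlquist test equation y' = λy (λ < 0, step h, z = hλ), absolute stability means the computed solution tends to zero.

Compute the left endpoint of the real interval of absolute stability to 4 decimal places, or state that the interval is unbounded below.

z* = -3.6000.

Test eqn y'=λy, z=hλ:
  y_{n+1} = y_n + z·[7/9·y_n + 2/9·y_{n+1}] ⇒ (1 − 2/9z)y_{n+1} = (1 + 7/9z)y_n
  so R(z) = (1 + 7/9z)/(1 − 2/9z).

Need |R(x)|<1, x<0.
x=-0.9: |R|=0.2500
R=−1: 1+7/9x = −1+2/9x ⇒ -5/9x=2 ⇒ x=2/(-5/9)=-3.6000
Confirm numerically:
  x=-3.258: |R|=0.88979 <1
  x=-2.083: |R|=0.42389 <1
  x=-1.541: |R|=0.14791 <1
  x=-3.922: |R|=1.09558 >1
  x=-3.743: |R|=1.04337 >1
So |R|<1 on (-3.6000, 0).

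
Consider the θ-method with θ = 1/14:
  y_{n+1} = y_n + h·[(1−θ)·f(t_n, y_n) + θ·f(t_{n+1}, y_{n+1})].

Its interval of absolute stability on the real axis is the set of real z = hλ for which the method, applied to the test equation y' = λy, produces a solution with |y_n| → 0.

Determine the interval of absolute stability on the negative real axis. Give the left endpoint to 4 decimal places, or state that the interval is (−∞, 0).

With y'=λy (z=hλ):
  y_{n+1} = y_n + z·[13/14·y_n + 1/14·y_{n+1}] ⇒ (1 − 1/14z)y_{n+1} = (1 + 13/14z)y_n
  R(z) = (1 + 13/14z)/(1 − 1/14z).

Find x<0 with |R(x)|<1.
x=-1.8: |R|=0.5949
R=−1: 1+13/14x = −1+1/14x ⇒ -6/7x=2 ⇒ x=2/(-6/7)=-2.3333
Confirm numerically:
  x=-2.311: |R|=0.98357 <1
  x=-2.061: |R|=0.79653 <1
  x=-2.040: |R|=0.78055 <1
  x=-1.882: |R|=0.65899 <1
  x=-2.686: |R|=1.25363 >1
  x=-2.606: |R|=1.19704 >1
  x=-2.447: |R|=1.08293 >1
Stable set (-2.3333, 0).

(-2.3333, 0).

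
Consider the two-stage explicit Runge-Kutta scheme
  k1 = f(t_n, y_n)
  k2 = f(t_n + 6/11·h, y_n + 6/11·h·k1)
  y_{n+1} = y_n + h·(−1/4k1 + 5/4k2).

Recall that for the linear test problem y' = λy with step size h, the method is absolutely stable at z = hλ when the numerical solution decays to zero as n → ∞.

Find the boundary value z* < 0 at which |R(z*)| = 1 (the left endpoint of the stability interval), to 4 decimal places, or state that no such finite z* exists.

left endpoint -1.4667.

Set f=λy, z=hλ:
  k1=λy_n ⇒ h·k1=z·y_n;  k2=λ(1+6/11z)y_n ⇒ h·k2=z(1+6/11z)y_n
  y_{n+1}/y_n = 1 − 1/4z + 5/4z(1+6/11z) = 1 + z + 15/22z²
  so R(z) = 1 + z + 15/22z².

Find x<0 with |R(x)|<1.
x=-0.6: |R|=0.6455
R=1: x+15/22x²=0 ⇒ x=−22/15=-1.4667; min R=1−1/(4·15/22)=0.6333>−1
Confirm numerically:
  x=-1.171: |R|=0.76394 <1
  x=-0.909: |R|=0.65437 <1
  x=-0.752: |R|=0.63357 <1
  x=-1.752: |R|=1.34084 >1
  x=-1.708: |R|=1.28104 >1
  x=-1.547: |R|=1.08473 >1
Interval (-1.4667, 0).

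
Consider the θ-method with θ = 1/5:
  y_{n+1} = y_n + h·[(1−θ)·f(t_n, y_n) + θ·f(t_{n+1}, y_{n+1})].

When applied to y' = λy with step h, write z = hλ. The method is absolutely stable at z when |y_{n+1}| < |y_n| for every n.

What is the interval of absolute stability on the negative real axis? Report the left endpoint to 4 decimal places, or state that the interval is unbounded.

(-3.3333, 0).

Set f=λy, z=hλ:
  y_{n+1} = y_n + z·[4/5·y_n + 1/5·y_{n+1}] ⇒ (1 − 1/5z)y_{n+1} = (1 + 4/5z)y_n
  ⇒ R(z) = (1 + 4/5z)/(1 − 1/5z).

Boundary: |R(x)|=1, x<0.
x=-1.53: |R|=0.1715
R=−1: 1+4/5x = −1+1/5x ⇒ -3/5x=2 ⇒ x=2/(-3/5)=-3.3333
Confirm numerically:
  x=-3.144: |R|=0.93026 <1
  x=-3.064: |R|=0.89980 <1
  x=-2.506: |R|=0.66933 <1
  x=-1.977: |R|=0.41680 <1
  x=-3.829: |R|=1.16842 >1
  x=-3.509: |R|=1.06193 >1
So |R|<1 on (-3.3333, 0).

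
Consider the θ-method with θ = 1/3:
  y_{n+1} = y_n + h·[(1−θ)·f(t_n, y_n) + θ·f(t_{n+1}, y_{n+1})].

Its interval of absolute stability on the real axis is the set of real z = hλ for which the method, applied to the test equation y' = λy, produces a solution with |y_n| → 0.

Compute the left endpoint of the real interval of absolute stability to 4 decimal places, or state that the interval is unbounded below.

left endpoint -6.0000.

Set f=λy, z=hλ:
  y_{n+1} = y_n + z·[2/3·y_n + 1/3·y_{n+1}] ⇒ (1 − 1/3z)y_{n+1} = (1 + 2/3z)y_n
  Hence R(z) = (1 + 2/3z)/(1 − 1/3z).

Boundary: |R(x)|=1, x<0.
x=-1.08: |R|=0.2059
R=−1: 1+2/3x = −1+1/3x ⇒ -1/3x=2 ⇒ x=2/(-1/3)=-6.0000
Confirm numerically:
  x=-5.908: |R|=0.98967 <1
  x=-4.483: |R|=0.79727 <1
  x=-4.047: |R|=0.72286 <1
  x=-3.180: |R|=0.54369 <1
  x=-6.489: |R|=1.05153 >1
  x=-6.373: |R|=1.03980 >1
  x=-6.120: |R|=1.01316 >1
Interval (-6.0000, 0).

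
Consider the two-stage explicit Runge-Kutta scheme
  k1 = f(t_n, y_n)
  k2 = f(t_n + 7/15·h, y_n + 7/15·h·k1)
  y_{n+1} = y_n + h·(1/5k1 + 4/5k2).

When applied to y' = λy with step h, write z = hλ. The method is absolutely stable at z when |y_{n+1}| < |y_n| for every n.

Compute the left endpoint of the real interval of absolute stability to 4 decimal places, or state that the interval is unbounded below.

z* = -2.6786.

With y'=λy (z=hλ):
  k1=λy_n ⇒ h·k1=z·y_n;  k2=λ(1+7/15z)y_n ⇒ h·k2=z(1+7/15z)y_n
  y_{n+1}/y_n = 1 + 1/5z + 4/5z(1+7/15z) = 1 + z + 28/75z²
  R(z) = 1 + z + 28/75z².

Find x<0 with |R(x)|<1.
x=-1.54: |R|=0.3454
R=1: x+28/75x²=0 ⇒ x=−75/28=-2.6786; min R=1−1/(4·28/75)=0.3304>−1
Confirm numerically:
  x=-1.959: |R|=0.47373 <1
  x=-1.472: |R|=0.33693 <1
  x=-1.387: |R|=0.33121 <1
  x=-3.021: |R|=1.38620 >1
  x=-2.857: |R|=1.19031 >1
Stable set (-2.6786, 0).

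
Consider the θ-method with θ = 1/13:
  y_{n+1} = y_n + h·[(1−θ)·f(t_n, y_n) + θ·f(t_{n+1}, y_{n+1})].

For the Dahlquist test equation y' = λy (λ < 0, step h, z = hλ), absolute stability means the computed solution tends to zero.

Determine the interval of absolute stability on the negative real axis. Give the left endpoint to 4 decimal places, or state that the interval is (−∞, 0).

z∈(-2.3636,0).

Test eqn y'=λy, z=hλ:
  y_{n+1} = y_n + z·[12/13·y_n + 1/13·y_{n+1}] ⇒ (1 − 1/13z)y_{n+1} = (1 + 12/13z)y_n
  Hence R(z) = (1 + 12/13z)/(1 − 1/13z).

Boundary: |R(x)|=1, x<0.
x=-1.11: |R|=0.0227
R=−1: 1+12/13x = −1+1/13x ⇒ -11/13x=2 ⇒ x=2/(-11/13)=-2.3636
Confirm numerically:
  x=-1.944: |R|=0.69111 <1
  x=-1.904: |R|=0.66076 <1
  x=-1.812: |R|=0.59033 <1
  x=-2.699: |R|=1.23498 >1
  x=-2.471: |R|=1.07634 >1
Stable set (-2.3636, 0).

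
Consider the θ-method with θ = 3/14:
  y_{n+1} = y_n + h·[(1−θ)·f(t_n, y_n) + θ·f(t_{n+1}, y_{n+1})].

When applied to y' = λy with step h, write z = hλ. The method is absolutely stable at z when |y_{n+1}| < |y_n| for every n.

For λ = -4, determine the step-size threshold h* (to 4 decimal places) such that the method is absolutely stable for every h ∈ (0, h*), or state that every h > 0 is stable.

(-3.5000,0); λ=-4 ⇒ h* = (7/2)/4 = 0.8750.

On y'=λy, z=hλ:
  y_{n+1} = y_n + z·[11/14·y_n + 3/14·y_{n+1}] ⇒ (1 − 3/14z)y_{n+1} = (1 + 11/14z)y_n
  Hence R(z) = (1 + 11/14z)/(1 − 3/14z).

Solve |R(x)|<1 on ℝ⁻.
x=-1.18: |R|=0.0582
R=−1: 1+11/14x = −1+3/14x ⇒ -4/7x=2 ⇒ x=2/(-4/7)=-3.5000
Confirm numerically:
  x=-3.355: |R|=0.95180 <1
  x=-2.813: |R|=0.75507 <1
  x=-2.270: |R|=0.52715 <1
  x=-3.992: |R|=1.15152 >1
  x=-3.827: |R|=1.10266 >1
  x=-3.529: |R|=1.00944 >1
So |R|<1 on (-3.5000, 0).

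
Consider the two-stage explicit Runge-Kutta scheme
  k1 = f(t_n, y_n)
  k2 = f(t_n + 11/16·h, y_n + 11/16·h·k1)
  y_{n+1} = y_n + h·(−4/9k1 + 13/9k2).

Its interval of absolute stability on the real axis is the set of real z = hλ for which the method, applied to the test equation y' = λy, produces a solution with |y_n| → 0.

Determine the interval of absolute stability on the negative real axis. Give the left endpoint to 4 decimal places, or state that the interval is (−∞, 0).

z∈(-1.0070,0).

Test eqn y'=λy, z=hλ:
  k1=λy_n ⇒ h·k1=z·y_n;  k2=λ(1+11/16z)y_n ⇒ h·k2=z(1+11/16z)y_n
  y_{n+1}/y_n = 1 − 4/9z + 13/9z(1+11/16z) = 1 + z + 143/144z²
  ⇒ R(z) = 1 + z + 143/144z².

Boundary: |R(x)|=1, x<0.
x=-1.41: |R|=1.5643
R=1: x+143/144x²=0 ⇒ x=−144/143=-1.0070; min R=1−1/(4·143/144)=0.7483>−1
Confirm numerically:
  x=-0.919: |R|=0.91970 <1
  x=-0.905: |R|=0.90834 <1
  x=-0.479: |R|=0.74885 <1
  x=-1.553: |R|=1.84206 >1
  x=-1.474: |R|=1.68359 >1
  x=-1.212: |R|=1.24674 >1
So |R|<1 on (-1.0070, 0).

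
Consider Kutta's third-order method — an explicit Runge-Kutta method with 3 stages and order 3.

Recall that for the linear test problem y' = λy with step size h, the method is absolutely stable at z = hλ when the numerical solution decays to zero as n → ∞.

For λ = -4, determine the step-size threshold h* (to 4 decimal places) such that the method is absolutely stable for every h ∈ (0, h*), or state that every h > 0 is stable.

(-2.5127,0); λ=-4 ⇒ h* = 0.6282.

Test eqn y'=λy, z=hλ:
  order 3, 3-stage ⇒ R(z)=1+z+z^2/2+z^3/6
  (e.g. R(-0.38)=0.68305, |R|=0.68305)

Need |R(x)|<1, x<0.
x=-0.38: |R|=0.6831
|R(-1.49)|=0.0687 |R(-0.79)|=0.4399 |R(-0.69)|=0.4933
Bisect:
  x_lo=-2.8618 |R|=1.6731  x_hi=-0.3862 |R|=0.6788
  mid=-1.62400 |R|=0.01916 →hi
  mid=-2.24289 |R|=0.60811 →hi
  mid=-2.55233 |R|=1.06628 →lo
  mid=-2.39761 |R|=0.82047 →hi
  mid=-2.47497 |R|=0.93896 →hi
  mid=-2.51365 |R|=1.00149 →lo
  mid=-2.49431 |R|=0.96995 →hi
  mid=-2.50398 |R|=0.98565 →hi
  mid=-2.50882 |R|=0.99355 →hi
  ...
  [-2.51290,-2.51275] ⇒ x*=-2.5127
So |R|<1 on (-2.5127, 0).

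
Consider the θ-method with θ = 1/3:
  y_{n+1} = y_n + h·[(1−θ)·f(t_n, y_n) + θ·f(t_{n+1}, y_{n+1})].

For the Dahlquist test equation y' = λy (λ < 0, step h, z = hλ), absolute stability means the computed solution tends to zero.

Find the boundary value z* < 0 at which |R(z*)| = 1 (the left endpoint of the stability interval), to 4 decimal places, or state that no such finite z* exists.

Set f=λy, z=hλ:
  y_{n+1} = y_n + z·[2/3·y_n + 1/3·y_{n+1}] ⇒ (1 − 1/3z)y_{n+1} = (1 + 2/3z)y_n
  ⇒ R(z) = (1 + 2/3z)/(1 − 1/3z).

Find x<0 with |R(x)|<1.
x=-0.35: |R|=0.6866
R=−1: 1+2/3x = −1+1/3x ⇒ -1/3x=2 ⇒ x=2/(-1/3)=-6.0000
Confirm numerically:
  x=-4.297: |R|=0.76662 <1
  x=-3.758: |R|=0.66825 <1
  x=-2.495: |R|=0.36215 <1
  x=-6.327: |R|=1.03506 >1
  x=-6.083: |R|=1.00914 >1
Stable set (-6.0000, 0).

z* = -6.0000.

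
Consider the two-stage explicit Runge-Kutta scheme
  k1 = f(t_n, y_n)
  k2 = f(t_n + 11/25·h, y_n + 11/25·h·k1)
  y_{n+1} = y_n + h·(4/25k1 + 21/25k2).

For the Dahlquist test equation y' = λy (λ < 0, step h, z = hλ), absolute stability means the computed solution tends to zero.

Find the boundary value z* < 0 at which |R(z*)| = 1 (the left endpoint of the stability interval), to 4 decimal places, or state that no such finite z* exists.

With y'=λy (z=hλ):
  k1=λy_n ⇒ h·k1=z·y_n;  k2=λ(1+11/25z)y_n ⇒ h·k2=z(1+11/25z)y_n
  y_{n+1}/y_n = 1 + 4/25z + 21/25z(1+11/25z) = 1 + z + 231/625z²
  R(z) = 1 + z + 231/625z².

Need |R(x)|<1, x<0.
x=-0.55: |R|=0.5618
R=1: x+231/625x²=0 ⇒ x=−625/231=-2.7056; min R=1−1/(4·231/625)=0.3236>−1
Confirm numerically:
  x=-2.670: |R|=0.96484 <1
  x=-2.586: |R|=0.88566 <1
  x=-1.986: |R|=0.47177 <1
  x=-3.029: |R|=1.36202 >1
  x=-3.005: |R|=1.33250 >1
  x=-2.759: |R|=1.05443 >1
So |R|<1 on (-2.7056, 0).

z* = -2.7056.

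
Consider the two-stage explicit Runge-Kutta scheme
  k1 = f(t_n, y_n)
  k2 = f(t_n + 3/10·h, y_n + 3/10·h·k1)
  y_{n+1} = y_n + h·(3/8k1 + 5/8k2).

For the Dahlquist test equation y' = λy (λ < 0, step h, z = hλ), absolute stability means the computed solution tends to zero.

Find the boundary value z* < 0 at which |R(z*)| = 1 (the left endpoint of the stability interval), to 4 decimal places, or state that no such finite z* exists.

z* = -5.3333.

Set f=λy, z=hλ:
  k1=λy_n ⇒ h·k1=z·y_n;  k2=λ(1+3/10z)y_n ⇒ h·k2=z(1+3/10z)y_n
  y_{n+1}/y_n = 1 + 3/8z + 5/8z(1+3/10z) = 1 + z + 3/16z²
  Hence R(z) = 1 + z + 3/16z².

Find x<0 with |R(x)|<1.
x=-0.78: |R|=0.3341
R=1: x+3/16x²=0 ⇒ x=−16/3=-5.3333; min R=1−1/(4·3/16)=-0.3333>−1
Confirm numerically:
  x=-3.335: |R|=0.24958 <1
  x=-2.847: |R|=0.32724 <1
  x=-2.464: |R|=0.32563 <1
  x=-5.733: |R|=1.42962 >1
  x=-5.545: |R|=1.22007 >1
Interval (-5.3333, 0).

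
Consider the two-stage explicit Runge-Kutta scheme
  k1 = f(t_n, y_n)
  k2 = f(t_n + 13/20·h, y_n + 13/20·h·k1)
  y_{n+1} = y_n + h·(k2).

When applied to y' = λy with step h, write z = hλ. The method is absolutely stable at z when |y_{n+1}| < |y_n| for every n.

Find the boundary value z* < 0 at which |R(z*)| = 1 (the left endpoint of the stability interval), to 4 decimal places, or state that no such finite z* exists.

Set f=λy, z=hλ:
  k1=λy_n ⇒ h·k1=z·y_n;  k2=λ(1+13/20z)y_n ⇒ h·k2=z(1+13/20z)y_n
  y_{n+1}/y_n = 1 + z(1+13/20z) = 1 + z + 13/20z²
  so R(z) = 1 + z + 13/20z².

Find x<0 with |R(x)|<1.
x=-0.35: |R|=0.7296
R=1: x+13/20x²=0 ⇒ x=−20/13=-1.5385; min R=1−1/(4·13/20)=0.6154>−1
Confirm numerically:
  x=-1.484: |R|=0.94747 <1
  x=-1.291: |R|=0.79234 <1
  x=-1.104: |R|=0.68823 <1
  x=-1.659: |R|=1.12998 >1
  x=-1.577: |R|=1.03950 >1
Interval (-1.5385, 0).

z* = -1.5385.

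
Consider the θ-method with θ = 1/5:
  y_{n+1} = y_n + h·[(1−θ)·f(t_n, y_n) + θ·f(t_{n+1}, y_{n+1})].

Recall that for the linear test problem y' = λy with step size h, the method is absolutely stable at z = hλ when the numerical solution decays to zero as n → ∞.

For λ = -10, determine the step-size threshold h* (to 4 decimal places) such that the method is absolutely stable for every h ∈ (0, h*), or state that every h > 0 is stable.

(-3.3333,0); λ=-10 ⇒ h* = (10/3)/10 = 0.3333.

Test eqn y'=λy, z=hλ:
  y_{n+1} = y_n + z·[4/5·y_n + 1/5·y_{n+1}] ⇒ (1 − 1/5z)y_{n+1} = (1 + 4/5z)y_n
  ⇒ R(z) = (1 + 4/5z)/(1 − 1/5z).

Solve |R(x)|<1 on ℝ⁻.
x=-0.74: |R|=0.3554
R=−1: 1+4/5x = −1+1/5x ⇒ -3/5x=2 ⇒ x=2/(-3/5)=-3.3333
Confirm numerically:
  x=-3.266: |R|=0.97556 <1
  x=-3.128: |R|=0.92421 <1
  x=-2.546: |R|=0.68699 <1
  x=-1.973: |R|=0.41474 <1
  x=-3.880: |R|=1.18468 >1
  x=-3.681: |R|=1.12015 >1
  x=-3.404: |R|=1.02523 >1
Interval (-3.3333, 0).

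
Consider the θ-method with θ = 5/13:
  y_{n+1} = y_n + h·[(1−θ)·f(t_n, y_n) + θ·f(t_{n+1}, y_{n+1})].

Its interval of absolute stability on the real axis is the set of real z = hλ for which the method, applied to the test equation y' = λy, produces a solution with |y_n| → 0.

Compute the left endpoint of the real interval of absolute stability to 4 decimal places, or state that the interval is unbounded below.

z* = -8.6667.

Set f=λy, z=hλ:
  y_{n+1} = y_n + z·[8/13·y_n + 5/13·y_{n+1}] ⇒ (1 − 5/13z)y_{n+1} = (1 + 8/13z)y_n
  Hence R(z) = (1 + 8/13z)/(1 − 5/13z).

Need |R(x)|<1, x<0.
x=-0.89: |R|=0.3370
R=−1: 1+8/13x = −1+5/13x ⇒ -3/13x=2 ⇒ x=2/(-3/13)=-8.6667
Confirm numerically:
  x=-8.645: |R|=0.99884 <1
  x=-4.196: |R|=0.60530 <1
  x=-4.100: |R|=0.59104 <1
  x=-3.649: |R|=0.51823 <1
  x=-9.146: |R|=1.02448 >1
  x=-9.022: |R|=1.01834 >1
  x=-8.791: |R|=1.00655 >1
Stable set (-8.6667, 0).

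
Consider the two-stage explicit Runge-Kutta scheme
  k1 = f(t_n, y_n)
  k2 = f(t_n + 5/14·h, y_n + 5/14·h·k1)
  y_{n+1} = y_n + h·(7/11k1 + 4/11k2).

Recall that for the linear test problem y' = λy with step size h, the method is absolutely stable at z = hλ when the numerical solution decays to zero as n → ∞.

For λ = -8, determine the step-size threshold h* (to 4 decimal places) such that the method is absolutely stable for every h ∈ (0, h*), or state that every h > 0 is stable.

With y'=λy (z=hλ):
  k1=λy_n ⇒ h·k1=z·y_n;  k2=λ(1+5/14z)y_n ⇒ h·k2=z(1+5/14z)y_n
  y_{n+1}/y_n = 1 + 7/11z + 4/11z(1+5/14z) = 1 + z + 10/77z²
  R(z) = 1 + z + 10/77z².

Boundary: |R(x)|=1, x<0.
x=-0.63: |R|=0.4215
R=1: x+10/77x²=0 ⇒ x=−77/10=-7.7000; min R=1−1/(4·10/77)=-0.9250>−1
Confirm numerically:
  x=-5.980: |R|=0.33579 <1
  x=-4.484: |R|=0.87280 <1
  x=-3.995: |R|=0.92227 <1
  x=-3.827: |R|=0.92493 <1
  x=-8.274: |R|=1.61679 >1
  x=-8.250: |R|=1.58929 >1
So |R|<1 on (-7.7000, 0).

(-7.7000,0); λ=-8 ⇒ h* = (77/10)/8 = 0.9625.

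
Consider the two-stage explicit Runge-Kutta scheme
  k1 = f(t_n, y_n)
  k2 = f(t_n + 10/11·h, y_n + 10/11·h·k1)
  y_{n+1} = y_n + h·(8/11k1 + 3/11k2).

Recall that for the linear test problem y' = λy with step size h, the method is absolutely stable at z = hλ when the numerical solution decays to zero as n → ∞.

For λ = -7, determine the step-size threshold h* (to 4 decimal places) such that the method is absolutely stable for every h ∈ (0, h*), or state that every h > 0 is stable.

Set f=λy, z=hλ:
  k1=λy_n ⇒ h·k1=z·y_n;  k2=λ(1+10/11z)y_n ⇒ h·k2=z(1+10/11z)y_n
  y_{n+1}/y_n = 1 + 8/11z + 3/11z(1+10/11z) = 1 + z + 30/121z²
  R(z) = 1 + z + 30/121z².

Find x<0 with |R(x)|<1.
x=-1.56: |R|=0.0434
R=1: x+30/121x²=0 ⇒ x=−121/30=-4.0333; min R=1−1/(4·30/121)=-0.0083>−1
Confirm numerically:
  x=-3.775: |R|=0.75821 <1
  x=-3.094: |R|=0.27943 <1
  x=-2.952: |R|=0.20857 <1
  x=-2.440: |R|=0.03610 <1
  x=-4.408: |R|=1.40947 >1
  x=-4.396: |R|=1.39528 >1
  x=-4.309: |R|=1.29451 >1
Stable set (-4.0333, 0).

(-4.0333,0); λ=-7 ⇒ h* = (121/30)/7 = 0.5762.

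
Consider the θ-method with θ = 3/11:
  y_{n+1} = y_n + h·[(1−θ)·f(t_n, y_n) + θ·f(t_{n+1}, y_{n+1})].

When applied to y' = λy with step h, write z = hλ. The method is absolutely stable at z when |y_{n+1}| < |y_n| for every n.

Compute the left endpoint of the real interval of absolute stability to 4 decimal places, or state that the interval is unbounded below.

Test eqn y'=λy, z=hλ:
  y_{n+1} = y_n + z·[8/11·y_n + 3/11·y_{n+1}] ⇒ (1 − 3/11z)y_{n+1} = (1 + 8/11z)y_n
  ⇒ R(z) = (1 + 8/11z)/(1 − 3/11z).

Solve |R(x)|<1 on ℝ⁻.
x=-0.98: |R|=0.2267
R=−1: 1+8/11x = −1+3/11x ⇒ -5/11x=2 ⇒ x=2/(-5/11)=-4.4000
Confirm numerically:
  x=-4.248: |R|=0.96799 <1
  x=-3.963: |R|=0.90454 <1
  x=-3.317: |R|=0.74154 <1
  x=-2.783: |R|=0.58215 <1
  x=-4.857: |R|=1.08936 >1
  x=-4.841: |R|=1.08639 >1
  x=-4.736: |R|=1.06665 >1
Interval (-4.4000, 0).

left endpoint -4.4000.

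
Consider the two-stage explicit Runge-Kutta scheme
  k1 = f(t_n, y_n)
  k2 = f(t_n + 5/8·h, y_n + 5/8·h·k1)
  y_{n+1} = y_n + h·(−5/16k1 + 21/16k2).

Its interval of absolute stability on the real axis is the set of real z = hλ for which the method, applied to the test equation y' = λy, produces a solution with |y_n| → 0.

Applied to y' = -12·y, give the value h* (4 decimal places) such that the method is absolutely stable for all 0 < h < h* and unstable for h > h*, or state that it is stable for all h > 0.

(-1.2190,0); λ=-12 ⇒ h* = (128/105)/12 = 0.1016.

Test eqn y'=λy, z=hλ:
  k1=λy_n ⇒ h·k1=z·y_n;  k2=λ(1+5/8z)y_n ⇒ h·k2=z(1+5/8z)y_n
  y_{n+1}/y_n = 1 − 5/16z + 21/16z(1+5/8z) = 1 + z + 105/128z²
  ⇒ R(z) = 1 + z + 105/128z².

Find x<0 with |R(x)|<1.
x=-0.92: |R|=0.7743
R=1: x+105/128x²=0 ⇒ x=−128/105=-1.2190; min R=1−1/(4·105/128)=0.6952>−1
Confirm numerically:
  x=-0.969: |R|=0.80124 <1
  x=-0.851: |R|=0.74307 <1
  x=-0.517: |R|=0.70226 <1
  x=-0.502: |R|=0.70472 <1
  x=-1.695: |R|=1.66178 >1
  x=-1.396: |R|=1.20264 >1
  x=-1.306: |R|=1.09315 >1
Interval (-1.2190, 0).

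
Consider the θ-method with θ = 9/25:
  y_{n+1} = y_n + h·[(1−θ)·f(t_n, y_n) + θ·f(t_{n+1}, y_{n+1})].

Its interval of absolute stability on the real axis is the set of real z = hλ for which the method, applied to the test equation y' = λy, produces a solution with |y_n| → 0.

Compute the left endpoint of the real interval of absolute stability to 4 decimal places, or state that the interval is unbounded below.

z* = -7.1429.

On y'=λy, z=hλ:
  y_{n+1} = y_n + z·[16/25·y_n + 9/25·y_{n+1}] ⇒ (1 − 9/25z)y_{n+1} = (1 + 16/25z)y_n
  so R(z) = (1 + 16/25z)/(1 − 9/25z).

Boundary: |R(x)|=1, x<0.
x=-1.8: |R|=0.0922
R=−1: 1+16/25x = −1+9/25x ⇒ -7/25x=2 ⇒ x=2/(-7/25)=-7.1429
Confirm numerically:
  x=-6.184: |R|=0.91678 <1
  x=-3.582: |R|=0.56452 <1
  x=-3.057: |R|=0.45535 <1
  x=-7.273: |R|=1.01007 >1
  x=-7.219: |R|=1.00592 >1
  x=-7.213: |R|=1.00546 >1
So |R|<1 on (-7.1429, 0).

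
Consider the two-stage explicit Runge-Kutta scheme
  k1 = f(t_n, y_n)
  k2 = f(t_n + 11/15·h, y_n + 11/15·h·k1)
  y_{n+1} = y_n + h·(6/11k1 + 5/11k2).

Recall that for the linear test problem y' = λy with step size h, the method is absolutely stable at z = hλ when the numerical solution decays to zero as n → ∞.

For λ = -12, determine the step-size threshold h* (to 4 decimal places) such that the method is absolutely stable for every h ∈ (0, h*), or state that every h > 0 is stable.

(-3.0000,0); λ=-12 ⇒ h* = (3)/12 = 0.2500.

Set f=λy, z=hλ:
  k1=λy_n ⇒ h·k1=z·y_n;  k2=λ(1+11/15z)y_n ⇒ h·k2=z(1+11/15z)y_n
  y_{n+1}/y_n = 1 + 6/11z + 5/11z(1+11/15z) = 1 + z + 1/3z²
  ⇒ R(z) = 1 + z + 1/3z².

Solve |R(x)|<1 on ℝ⁻.
x=-1.27: |R|=0.2676
R=1: x+1/3x²=0 ⇒ x=−3=-3.0000; min R=1−1/(4·1/3)=0.2500>−1
Confirm numerically:
  x=-2.001: |R|=0.33367 <1
  x=-1.892: |R|=0.30122 <1
  x=-1.299: |R|=0.26347 <1
  x=-3.544: |R|=1.64265 >1
  x=-3.224: |R|=1.24073 >1
So |R|<1 on (-3.0000, 0).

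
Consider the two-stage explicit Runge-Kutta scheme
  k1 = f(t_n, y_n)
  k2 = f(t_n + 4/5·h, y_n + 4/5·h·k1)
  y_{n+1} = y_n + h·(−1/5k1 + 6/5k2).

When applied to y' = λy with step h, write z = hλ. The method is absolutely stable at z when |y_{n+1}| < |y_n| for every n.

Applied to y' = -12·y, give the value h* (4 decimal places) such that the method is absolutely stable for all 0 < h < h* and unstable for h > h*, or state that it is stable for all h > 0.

On y'=λy, z=hλ:
  k1=λy_n ⇒ h·k1=z·y_n;  k2=λ(1+4/5z)y_n ⇒ h·k2=z(1+4/5z)y_n
  y_{n+1}/y_n = 1 − 1/5z + 6/5z(1+4/5z) = 1 + z + 24/25z²
  Hence R(z) = 1 + z + 24/25z².

Solve |R(x)|<1 on ℝ⁻.
x=-0.59: |R|=0.7442
R=1: x+24/25x²=0 ⇒ x=−25/24=-1.0417; min R=1−1/(4·24/25)=0.7396>−1
Confirm numerically:
  x=-0.907: |R|=0.88274 <1
  x=-0.707: |R|=0.77286 <1
  x=-0.665: |R|=0.75954 <1
  x=-0.595: |R|=0.74486 <1
  x=-1.418: |R|=1.51230 >1
  x=-1.374: |R|=1.43836 >1
  x=-1.352: |R|=1.40279 >1
Interval (-1.0417, 0).

(-1.0417,0); λ=-12 ⇒ h* = (25/24)/12 = 0.0868.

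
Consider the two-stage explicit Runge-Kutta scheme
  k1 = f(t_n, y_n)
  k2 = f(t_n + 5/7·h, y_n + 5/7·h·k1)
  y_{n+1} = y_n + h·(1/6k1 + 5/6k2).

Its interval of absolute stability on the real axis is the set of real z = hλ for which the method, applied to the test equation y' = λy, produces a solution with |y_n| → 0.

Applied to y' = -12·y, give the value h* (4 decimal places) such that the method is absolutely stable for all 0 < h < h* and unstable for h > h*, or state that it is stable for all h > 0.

(-1.6800,0); λ=-12 ⇒ h* = (42/25)/12 = 0.1400.

Test eqn y'=λy, z=hλ:
  k1=λy_n ⇒ h·k1=z·y_n;  k2=λ(1+5/7z)y_n ⇒ h·k2=z(1+5/7z)y_n
  y_{n+1}/y_n = 1 + 1/6z + 5/6z(1+5/7z) = 1 + z + 25/42z²
  Hence R(z) = 1 + z + 25/42z².

Solve |R(x)|<1 on ℝ⁻.
x=-1.2: |R|=0.6571
R=1: x+25/42x²=0 ⇒ x=−42/25=-1.6800; min R=1−1/(4·25/42)=0.5800>−1
Confirm numerically:
  x=-1.467: |R|=0.81401 <1
  x=-1.464: |R|=0.81177 <1
  x=-1.060: |R|=0.60881 <1
  x=-0.996: |R|=0.59449 <1
  x=-1.937: |R|=1.29631 >1
  x=-1.864: |R|=1.20415 >1
  x=-1.833: |R|=1.16693 >1
Interval (-1.6800, 0).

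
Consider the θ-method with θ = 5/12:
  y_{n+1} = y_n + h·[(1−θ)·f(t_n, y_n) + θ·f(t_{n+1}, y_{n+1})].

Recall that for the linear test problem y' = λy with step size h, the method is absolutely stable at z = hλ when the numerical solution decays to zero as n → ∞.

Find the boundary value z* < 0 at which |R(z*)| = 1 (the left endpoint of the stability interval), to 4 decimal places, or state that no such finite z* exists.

z* = -12.0000.

On y'=λy, z=hλ:
  y_{n+1} = y_n + z·[7/12·y_n + 5/12·y_{n+1}] ⇒ (1 − 5/12z)y_{n+1} = (1 + 7/12z)y_n
  so R(z) = (1 + 7/12z)/(1 − 5/12z).

Boundary: |R(x)|=1, x<0.
x=-1.23: |R|=0.1868
R=−1: 1+7/12x = −1+5/12x ⇒ -1/6x=2 ⇒ x=2/(-1/6)=-12.0000
Confirm numerically:
  x=-11.479: |R|=0.98498 <1
  x=-6.937: |R|=0.78310 <1
  x=-6.492: |R|=0.75223 <1
  x=-5.190: |R|=0.64111 <1
  x=-12.517: |R|=1.01386 >1
  x=-12.255: |R|=1.00696 >1
  x=-12.092: |R|=1.00254 >1
Interval (-12.0000, 0).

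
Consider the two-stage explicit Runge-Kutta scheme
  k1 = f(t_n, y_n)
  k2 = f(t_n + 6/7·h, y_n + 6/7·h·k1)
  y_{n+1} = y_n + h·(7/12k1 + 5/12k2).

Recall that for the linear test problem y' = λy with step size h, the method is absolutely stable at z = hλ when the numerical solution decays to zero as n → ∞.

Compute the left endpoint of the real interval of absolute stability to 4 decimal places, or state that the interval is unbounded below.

z* = -2.8000.

On y'=λy, z=hλ:
  k1=λy_n ⇒ h·k1=z·y_n;  k2=λ(1+6/7z)y_n ⇒ h·k2=z(1+6/7z)y_n
  y_{n+1}/y_n = 1 + 7/12z + 5/12z(1+6/7z) = 1 + z + 5/14z²
  R(z) = 1 + z + 5/14z².

Solve |R(x)|<1 on ℝ⁻.
x=-1.58: |R|=0.3116
R=1: x+5/14x²=0 ⇒ x=−14/5=-2.8000; min R=1−1/(4·5/14)=0.3000>−1
Confirm numerically:
  x=-2.632: |R|=0.84208 <1
  x=-2.218: |R|=0.53897 <1
  x=-2.085: |R|=0.46758 <1
  x=-1.518: |R|=0.30497 <1
  x=-3.398: |R|=1.72572 >1
  x=-2.824: |R|=1.02421 >1
Stable set (-2.8000, 0).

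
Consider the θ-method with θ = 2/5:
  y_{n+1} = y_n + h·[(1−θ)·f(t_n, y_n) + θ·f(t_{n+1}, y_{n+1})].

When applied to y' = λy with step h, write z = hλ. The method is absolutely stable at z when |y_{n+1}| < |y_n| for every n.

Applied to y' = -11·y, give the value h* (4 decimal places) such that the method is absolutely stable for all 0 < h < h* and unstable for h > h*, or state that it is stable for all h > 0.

(-10.0000,0); λ=-11 ⇒ h* = (10)/11 = 0.9091.

With y'=λy (z=hλ):
  y_{n+1} = y_n + z·[3/5·y_n + 2/5·y_{n+1}] ⇒ (1 − 2/5z)y_{n+1} = (1 + 3/5z)y_n
  ⇒ R(z) = (1 + 3/5z)/(1 − 2/5z).

Find x<0 with |R(x)|<1.
x=-1.45: |R|=0.0823
R=−1: 1+3/5x = −1+2/5x ⇒ -1/5x=2 ⇒ x=2/(-1/5)=-10.0000
Confirm numerically:
  x=-8.593: |R|=0.93658 <1
  x=-8.433: |R|=0.92834 <1
  x=-7.565: |R|=0.87904 <1
  x=-10.362: |R|=1.01407 >1
  x=-10.176: |R|=1.00694 >1
  x=-10.133: |R|=1.00526 >1
Stable set (-10.0000, 0).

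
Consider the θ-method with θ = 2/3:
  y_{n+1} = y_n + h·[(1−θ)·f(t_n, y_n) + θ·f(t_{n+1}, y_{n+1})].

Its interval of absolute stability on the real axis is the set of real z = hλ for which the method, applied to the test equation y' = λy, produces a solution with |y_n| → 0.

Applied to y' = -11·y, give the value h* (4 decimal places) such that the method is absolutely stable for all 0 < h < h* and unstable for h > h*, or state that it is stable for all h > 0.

On y'=λy, z=hλ:
  y_{n+1} = y_n + z·[1/3·y_n + 2/3·y_{n+1}] ⇒ (1 − 2/3z)y_{n+1} = (1 + 1/3z)y_n
  so R(z) = (1 + 1/3z)/(1 − 2/3z).

Solve |R(x)|<1 on ℝ⁻.
x=-0.38: |R|=0.6968
x=-2: |R|=0.1429
x=-10: |R|=0.3043
x=-100: |R|=0.4778
θ=2/3≥1/2 ⇒ |1+1/3x|<|1−2/3x| ∀x<0 ⇒ stable on all of ℝ⁻.

(−∞, 0) — no finite endpoint. Any h>0 works for λ=-11.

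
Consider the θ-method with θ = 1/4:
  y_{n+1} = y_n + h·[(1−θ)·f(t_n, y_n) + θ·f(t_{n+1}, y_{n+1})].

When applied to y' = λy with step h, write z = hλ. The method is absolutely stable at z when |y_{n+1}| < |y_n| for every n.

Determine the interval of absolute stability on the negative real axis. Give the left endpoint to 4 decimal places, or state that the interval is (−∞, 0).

(-4.0000, 0).

Set f=λy, z=hλ:
  y_{n+1} = y_n + z·[3/4·y_n + 1/4·y_{n+1}] ⇒ (1 − 1/4z)y_{n+1} = (1 + 3/4z)y_n
  ⇒ R(z) = (1 + 3/4z)/(1 − 1/4z).

Need |R(x)|<1, x<0.
x=-0.79: |R|=0.3403
R=−1: 1+3/4x = −1+1/4x ⇒ -1/2x=2 ⇒ x=2/(-1/2)=-4.0000
Confirm numerically:
  x=-3.131: |R|=0.75628 <1
  x=-3.091: |R|=0.74362 <1
  x=-2.400: |R|=0.50000 <1
  x=-2.291: |R|=0.45668 <1
  x=-4.554: |R|=1.12953 >1
  x=-4.367: |R|=1.08773 >1
  x=-4.345: |R|=1.08268 >1
Interval (-4.0000, 0).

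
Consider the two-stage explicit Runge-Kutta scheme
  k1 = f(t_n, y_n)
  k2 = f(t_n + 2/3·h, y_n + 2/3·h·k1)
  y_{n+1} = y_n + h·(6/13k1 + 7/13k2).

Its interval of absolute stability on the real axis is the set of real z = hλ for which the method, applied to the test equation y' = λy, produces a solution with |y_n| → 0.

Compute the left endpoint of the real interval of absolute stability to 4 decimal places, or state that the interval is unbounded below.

z* = -2.7857.

On y'=λy, z=hλ:
  k1=λy_n ⇒ h·k1=z·y_n;  k2=λ(1+2/3z)y_n ⇒ h·k2=z(1+2/3z)y_n
  y_{n+1}/y_n = 1 + 6/13z + 7/13z(1+2/3z) = 1 + z + 14/39z²
  Hence R(z) = 1 + z + 14/39z².

Find x<0 with |R(x)|<1.
x=-1.3: |R|=0.3067
R=1: x+14/39x²=0 ⇒ x=−39/14=-2.7857; min R=1−1/(4·14/39)=0.3036>−1
Confirm numerically:
  x=-2.754: |R|=0.96865 <1
  x=-2.242: |R|=0.56241 <1
  x=-1.603: |R|=0.31942 <1
  x=-3.334: |R|=1.65620 >1
  x=-3.306: |R|=1.61746 >1
  x=-3.290: |R|=1.59557 >1
So |R|<1 on (-2.7857, 0).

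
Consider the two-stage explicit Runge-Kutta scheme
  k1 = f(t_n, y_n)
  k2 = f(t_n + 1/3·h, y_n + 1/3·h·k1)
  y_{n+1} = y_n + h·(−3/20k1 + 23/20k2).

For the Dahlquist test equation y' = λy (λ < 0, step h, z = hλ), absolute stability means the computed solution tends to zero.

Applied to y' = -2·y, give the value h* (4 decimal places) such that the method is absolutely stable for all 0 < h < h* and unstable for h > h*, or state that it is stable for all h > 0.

(-2.6087,0); λ=-2 ⇒ h* = (60/23)/2 = 1.3043.

Test eqn y'=λy, z=hλ:
  k1=λy_n ⇒ h·k1=z·y_n;  k2=λ(1+1/3z)y_n ⇒ h·k2=z(1+1/3z)y_n
  y_{n+1}/y_n = 1 − 3/20z + 23/20z(1+1/3z) = 1 + z + 23/60z²
  ⇒ R(z) = 1 + z + 23/60z².

Solve |R(x)|<1 on ℝ⁻.
x=-1.48: |R|=0.3597
R=1: x+23/60x²=0 ⇒ x=−60/23=-2.6087; min R=1−1/(4·23/60)=0.3478>−1
Confirm numerically:
  x=-2.440: |R|=0.84221 <1
  x=-2.255: |R|=0.69426 <1
  x=-1.851: |R|=0.46238 <1
  x=-3.142: |R|=1.64233 >1
  x=-2.873: |R|=1.29108 >1
  x=-2.813: |R|=1.22030 >1
So |R|<1 on (-2.6087, 0).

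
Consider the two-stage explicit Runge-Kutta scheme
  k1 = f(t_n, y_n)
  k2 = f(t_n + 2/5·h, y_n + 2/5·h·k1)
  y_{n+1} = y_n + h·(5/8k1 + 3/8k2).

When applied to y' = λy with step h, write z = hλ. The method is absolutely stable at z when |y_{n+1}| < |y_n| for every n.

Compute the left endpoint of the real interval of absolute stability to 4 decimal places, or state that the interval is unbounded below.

left endpoint -6.6667.

Test eqn y'=λy, z=hλ:
  k1=λy_n ⇒ h·k1=z·y_n;  k2=λ(1+2/5z)y_n ⇒ h·k2=z(1+2/5z)y_n
  y_{n+1}/y_n = 1 + 5/8z + 3/8z(1+2/5z) = 1 + z + 3/20z²
  so R(z) = 1 + z + 3/20z².

Solve |R(x)|<1 on ℝ⁻.
x=-1.15: |R|=0.0484
R=1: x+3/20x²=0 ⇒ x=−20/3=-6.6667; min R=1−1/(4·3/20)=-0.6667>−1
Confirm numerically:
  x=-5.399: |R|=0.02662 <1
  x=-5.197: |R|=0.14568 <1
  x=-3.869: |R|=0.62363 <1
  x=-6.944: |R|=1.28887 >1
  x=-6.718: |R|=1.05173 >1
Stable set (-6.6667, 0).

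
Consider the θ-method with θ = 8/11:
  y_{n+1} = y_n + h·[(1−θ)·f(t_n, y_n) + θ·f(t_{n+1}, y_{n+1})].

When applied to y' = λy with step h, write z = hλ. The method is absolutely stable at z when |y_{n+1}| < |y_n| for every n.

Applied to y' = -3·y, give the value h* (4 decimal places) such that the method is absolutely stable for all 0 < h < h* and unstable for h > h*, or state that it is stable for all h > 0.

Test eqn y'=λy, z=hλ:
  y_{n+1} = y_n + z·[3/11·y_n + 8/11·y_{n+1}] ⇒ (1 − 8/11z)y_{n+1} = (1 + 3/11z)y_n
  ⇒ R(z) = (1 + 3/11z)/(1 − 8/11z).

Boundary: |R(x)|=1, x<0.
x=-1.72: |R|=0.2359
x=-2: |R|=0.1852
x=-10: |R|=0.2088
x=-100: |R|=0.3564
θ=8/11≥1/2 ⇒ |1+3/11x|<|1−8/11x| ∀x<0 ⇒ unbounded interval.

interval (−∞, 0). Any h>0 works for λ=-3.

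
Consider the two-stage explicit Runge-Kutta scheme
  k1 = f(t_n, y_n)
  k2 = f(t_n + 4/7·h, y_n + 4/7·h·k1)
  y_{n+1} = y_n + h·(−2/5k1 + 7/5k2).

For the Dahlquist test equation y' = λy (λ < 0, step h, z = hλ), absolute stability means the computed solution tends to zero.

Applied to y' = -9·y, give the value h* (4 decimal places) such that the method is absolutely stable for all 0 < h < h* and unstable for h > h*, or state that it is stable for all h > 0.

On y'=λy, z=hλ:
  k1=λy_n ⇒ h·k1=z·y_n;  k2=λ(1+4/7z)y_n ⇒ h·k2=z(1+4/7z)y_n
  y_{n+1}/y_n = 1 − 2/5z + 7/5z(1+4/7z) = 1 + z + 4/5z²
  so R(z) = 1 + z + 4/5z².

Need |R(x)|<1, x<0.
x=-1.6: |R|=1.4480
R=1: x+4/5x²=0 ⇒ x=−5/4=-1.2500; min R=1−1/(4·4/5)=0.6875>−1
Confirm numerically:
  x=-1.103: |R|=0.87029 <1
  x=-0.894: |R|=0.74539 <1
  x=-0.604: |R|=0.68785 <1
  x=-0.506: |R|=0.69883 <1
  x=-1.809: |R|=1.80898 >1
  x=-1.668: |R|=1.55778 >1
  x=-1.505: |R|=1.30702 >1
Interval (-1.2500, 0).

(-1.2500,0); λ=-9 ⇒ h* = (5/4)/9 = 0.1389.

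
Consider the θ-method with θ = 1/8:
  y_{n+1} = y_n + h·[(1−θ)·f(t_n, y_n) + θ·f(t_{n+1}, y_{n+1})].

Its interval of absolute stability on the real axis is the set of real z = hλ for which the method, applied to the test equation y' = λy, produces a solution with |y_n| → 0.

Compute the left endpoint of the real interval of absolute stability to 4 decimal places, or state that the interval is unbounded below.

z* = -2.6667.

Set f=λy, z=hλ:
  y_{n+1} = y_n + z·[7/8·y_n + 1/8·y_{n+1}] ⇒ (1 − 1/8z)y_{n+1} = (1 + 7/8z)y_n
  so R(z) = (1 + 7/8z)/(1 − 1/8z).

Find x<0 with |R(x)|<1.
x=-1.24: |R|=0.0736
R=−1: 1+7/8x = −1+1/8x ⇒ -3/4x=2 ⇒ x=2/(-3/4)=-2.6667
Confirm numerically:
  x=-2.378: |R|=0.83311 <1
  x=-1.716: |R|=0.41293 <1
  x=-1.554: |R|=0.30124 <1
  x=-3.247: |R|=1.30959 >1
  x=-3.137: |R|=1.25339 >1
So |R|<1 on (-2.6667, 0).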